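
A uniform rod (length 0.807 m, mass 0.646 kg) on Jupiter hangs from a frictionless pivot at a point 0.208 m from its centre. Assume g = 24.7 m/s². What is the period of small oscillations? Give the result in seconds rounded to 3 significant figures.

0.866 s

For a physical pendulum T = 2π√(I/(mgd)), with d = 0.2080 m from pivot to centre of mass.
I_cm = mL²/12 = 0.646 × 0.807²/12 = 0.03506 kg·m²; I = I_cm + md² = 0.03506 + 0.646 × 0.2080² = 0.06301 kg·m².
T = 2π√(0.06301/(0.646 × 24.7 × 0.2080)) = 0.866 s.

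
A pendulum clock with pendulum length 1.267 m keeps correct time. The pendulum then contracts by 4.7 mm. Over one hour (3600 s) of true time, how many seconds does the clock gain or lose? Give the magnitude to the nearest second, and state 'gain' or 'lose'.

T ∝ √L, so T'/T = √(1.26230/1.267) = 0.998144.
In 3600 s of true time the clock registers 3600/0.998144 = 3606.7 s, so it gains 7 s.

gain 7 s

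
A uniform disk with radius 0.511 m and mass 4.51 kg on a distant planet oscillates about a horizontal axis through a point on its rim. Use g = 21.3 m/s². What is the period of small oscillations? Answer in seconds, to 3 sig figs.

I_cm = ½mr² = 0.5888 kg·m². The pivot is at distance d = 0.511 m from the centre of mass.
By the parallel-axis theorem, I = I_cm + md² = 0.5888 + 1.178 = 1.766 kg·m².
T = 2π√(I/(mgd)) = 2π√(1.766/(4.51 × 21.3 × 0.511)) = 1.19 s.

1.19 s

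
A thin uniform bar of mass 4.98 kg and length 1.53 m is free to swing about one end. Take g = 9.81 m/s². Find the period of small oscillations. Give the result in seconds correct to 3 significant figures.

2.03 s

For a physical pendulum T = 2π√(I/(mgd)), with d = 0.7650 m from pivot to centre of mass.
I_cm = mL²/12 = 4.98 × 1.53²/12 = 0.9715 kg·m²; I = I_cm + md² = 0.9715 + 4.98 × 0.7650² = 3.886 kg·m².
T = 2π√(3.886/(4.98 × 9.81 × 0.7650)) = 2.03 s.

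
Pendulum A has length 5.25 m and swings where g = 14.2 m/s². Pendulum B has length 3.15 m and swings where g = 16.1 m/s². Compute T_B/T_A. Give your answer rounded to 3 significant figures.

0.727

T = 2π√(L/g), so T_B/T_A = √((L_B/g_B)/(L_A/g_A)) = √((3.15/16.1)/(5.25/14.2)) = 0.727.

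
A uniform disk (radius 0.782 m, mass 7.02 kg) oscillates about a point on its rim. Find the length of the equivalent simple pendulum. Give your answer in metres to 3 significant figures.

1.17 m

The equivalent simple-pendulum length is L_eq = I/(md), where I is about the pivot and d = 0.7820 m.
I_cm = ½mR² = 2.146 kg·m², so I = I_cm + md² = 2.146 + 4.293 = 6.439 kg·m².
L_eq = 6.439/(7.02 × 0.7820) = 1.17 m.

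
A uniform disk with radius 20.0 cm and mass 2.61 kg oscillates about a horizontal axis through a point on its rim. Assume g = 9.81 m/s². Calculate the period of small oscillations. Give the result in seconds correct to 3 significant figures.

1.10 s

I_cm = ½mr² = 0.05220 kg·m². The pivot is at distance d = 0.200 m from the centre of mass.
By the parallel-axis theorem, I = I_cm + md² = 0.05220 + 0.1044 = 0.1566 kg·m².
T = 2π√(I/(mgd)) = 2π√(0.1566/(2.61 × 9.81 × 0.200)) = 1.10 s.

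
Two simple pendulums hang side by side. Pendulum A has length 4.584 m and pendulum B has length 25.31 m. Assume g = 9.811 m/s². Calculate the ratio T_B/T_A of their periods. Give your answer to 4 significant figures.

T ∝ √L, so T_B/T_A = √(L_B/L_A) = √(25.31/4.584) = 2.350.

2.350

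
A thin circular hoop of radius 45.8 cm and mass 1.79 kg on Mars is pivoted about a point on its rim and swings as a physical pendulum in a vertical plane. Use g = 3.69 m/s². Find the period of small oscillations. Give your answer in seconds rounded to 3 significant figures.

3.13 s

I_cm = mr² = 0.3755 kg·m². The pivot is at distance d = 0.458 m from the centre of mass.
By the parallel-axis theorem, I = I_cm + md² = 0.3755 + 0.3755 = 0.7510 kg·m².
T = 2π√(I/(mgd)) = 2π√(0.7510/(1.79 × 3.69 × 0.458)) = 3.13 s.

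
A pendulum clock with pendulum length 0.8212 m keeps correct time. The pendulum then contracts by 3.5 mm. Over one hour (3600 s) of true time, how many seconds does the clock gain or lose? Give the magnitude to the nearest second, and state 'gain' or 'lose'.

T ∝ √L, so T'/T = √(0.81770/0.8212) = 0.997867.
In 3600 s of true time the clock registers 3600/0.997867 = 3607.7 s, so it gains 8 s.

gain 8 s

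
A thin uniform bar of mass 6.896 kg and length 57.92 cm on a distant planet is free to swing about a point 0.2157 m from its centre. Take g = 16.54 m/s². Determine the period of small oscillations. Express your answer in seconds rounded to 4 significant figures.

For a physical pendulum T = 2π√(I/(mgd)), with d = 0.21570 m from pivot to centre of mass.
I_cm = mL²/12 = 6.896 × 0.5792²/12 = 0.19278 kg·m²; I = I_cm + md² = 0.19278 + 6.896 × 0.21570² = 0.51363 kg·m².
T = 2π√(0.51363/(6.896 × 16.54 × 0.21570)) = 0.9079 s.

0.9079 s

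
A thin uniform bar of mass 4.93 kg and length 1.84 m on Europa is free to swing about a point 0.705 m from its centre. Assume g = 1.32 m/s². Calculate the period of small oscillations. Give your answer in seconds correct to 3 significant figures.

For a physical pendulum T = 2π√(I/(mgd)), with d = 0.7050 m from pivot to centre of mass.
I_cm = mL²/12 = 4.93 × 1.84²/12 = 1.391 kg·m²; I = I_cm + md² = 1.391 + 4.93 × 0.7050² = 3.841 kg·m².
T = 2π√(3.841/(4.93 × 1.32 × 0.7050)) = 5.75 s.

5.75 s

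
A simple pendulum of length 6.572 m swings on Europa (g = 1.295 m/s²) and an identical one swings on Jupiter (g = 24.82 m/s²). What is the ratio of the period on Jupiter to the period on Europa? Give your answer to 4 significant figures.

T ∝ 1/√g, so T₂/T₁ = √(g₁/g₂) = √(1.295/24.82) = 0.2284.

0.2284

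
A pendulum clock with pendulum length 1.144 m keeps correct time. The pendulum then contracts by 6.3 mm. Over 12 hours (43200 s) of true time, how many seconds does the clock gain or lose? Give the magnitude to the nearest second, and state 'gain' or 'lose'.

T ∝ √L, so T'/T = √(1.13770/1.144) = 0.997243.
In 43200 s of true time the clock registers 43200/0.997243 = 43319.4 s, so it gains 119 s.

gain 119 s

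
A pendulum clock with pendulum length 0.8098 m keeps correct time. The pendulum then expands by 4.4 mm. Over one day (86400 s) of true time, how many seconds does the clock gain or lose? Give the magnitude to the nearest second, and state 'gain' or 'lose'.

T ∝ √L, so T'/T = √(0.81420/0.8098) = 1.00271.
In 86400 s of true time the clock registers 86400/1.00271 = 86166.2 s, so it loses 234 s.

lose 234 s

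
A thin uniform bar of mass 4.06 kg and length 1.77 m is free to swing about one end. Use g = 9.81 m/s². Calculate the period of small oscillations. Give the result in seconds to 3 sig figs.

For a physical pendulum T = 2π√(I/(mgd)), with d = 0.8850 m from pivot to centre of mass.
I_cm = mL²/12 = 4.06 × 1.77²/12 = 1.060 kg·m²; I = I_cm + md² = 1.060 + 4.06 × 0.8850² = 4.240 kg·m².
T = 2π√(4.240/(4.06 × 9.81 × 0.8850)) = 2.18 s.

2.18 s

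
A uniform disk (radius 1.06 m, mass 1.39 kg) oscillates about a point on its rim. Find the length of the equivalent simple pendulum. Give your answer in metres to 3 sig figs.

The equivalent simple-pendulum length is L_eq = I/(md), where I is about the pivot and d = 1.060 m.
I_cm = ½mR² = 0.7809 kg·m², so I = I_cm + md² = 0.7809 + 1.562 = 2.343 kg·m².
L_eq = 2.343/(1.39 × 1.060) = 1.59 m.

1.59 m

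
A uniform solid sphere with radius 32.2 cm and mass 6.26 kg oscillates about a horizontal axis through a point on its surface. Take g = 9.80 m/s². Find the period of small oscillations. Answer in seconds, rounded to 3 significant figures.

1.35 s

I_cm = (2/5)mr² = 0.2596 kg·m². The pivot is at distance d = 0.322 m from the centre of mass.
By the parallel-axis theorem, I = I_cm + md² = 0.2596 + 0.6491 = 0.9087 kg·m².
T = 2π√(I/(mgd)) = 2π√(0.9087/(6.26 × 9.80 × 0.322)) = 1.35 s.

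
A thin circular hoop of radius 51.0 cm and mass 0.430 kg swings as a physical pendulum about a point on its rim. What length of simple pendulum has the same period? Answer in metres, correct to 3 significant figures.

1.02 m

The equivalent simple-pendulum length is L_eq = I/(md), where I is about the pivot and d = 0.5100 m.
I_cm = mR² = 0.1118 kg·m², so I = I_cm + md² = 0.1118 + 0.1118 = 0.2237 kg·m².
L_eq = 0.2237/(0.430 × 0.5100) = 1.02 m.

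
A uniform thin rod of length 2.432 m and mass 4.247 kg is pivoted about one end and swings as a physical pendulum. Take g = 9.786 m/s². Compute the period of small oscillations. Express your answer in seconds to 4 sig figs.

For a physical pendulum T = 2π√(I/(mgd)), with d = 1.2160 m from pivot to centre of mass.
I_cm = mL²/12 = 4.247 × 2.432²/12 = 2.0933 kg·m²; I = I_cm + md² = 2.0933 + 4.247 × 1.2160² = 8.3731 kg·m².
T = 2π√(8.3731/(4.247 × 9.786 × 1.2160)) = 2.557 s.

2.557 s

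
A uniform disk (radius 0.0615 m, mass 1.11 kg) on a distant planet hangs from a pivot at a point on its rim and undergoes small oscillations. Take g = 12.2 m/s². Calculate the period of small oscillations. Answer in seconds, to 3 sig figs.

I_cm = ½mr² = 0.002099 kg·m². The pivot is at distance d = 0.0615 m from the centre of mass.
By the parallel-axis theorem, I = I_cm + md² = 0.002099 + 0.004198 = 0.006297 kg·m².
T = 2π√(I/(mgd)) = 2π√(0.006297/(1.11 × 12.2 × 0.0615)) = 0.546 s.

0.546 s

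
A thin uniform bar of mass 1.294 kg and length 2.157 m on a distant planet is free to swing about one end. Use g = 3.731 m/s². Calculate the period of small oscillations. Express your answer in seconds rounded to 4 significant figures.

For a physical pendulum T = 2π√(I/(mgd)), with d = 1.0785 m from pivot to centre of mass.
I_cm = mL²/12 = 1.294 × 2.157²/12 = 0.50171 kg·m²; I = I_cm + md² = 0.50171 + 1.294 × 1.0785² = 2.0068 kg·m².
T = 2π√(2.0068/(1.294 × 3.731 × 1.0785)) = 3.901 s.

3.901 s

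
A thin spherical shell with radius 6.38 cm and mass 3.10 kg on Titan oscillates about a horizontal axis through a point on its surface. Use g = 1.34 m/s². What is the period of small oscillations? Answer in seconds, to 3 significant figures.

I_cm = (2/3)mr² = 0.008412 kg·m². The pivot is at distance d = 0.0638 m from the centre of mass.
By the parallel-axis theorem, I = I_cm + md² = 0.008412 + 0.01262 = 0.02103 kg·m².
T = 2π√(I/(mgd)) = 2π√(0.02103/(3.10 × 1.34 × 0.0638)) = 1.77 s.

1.77 s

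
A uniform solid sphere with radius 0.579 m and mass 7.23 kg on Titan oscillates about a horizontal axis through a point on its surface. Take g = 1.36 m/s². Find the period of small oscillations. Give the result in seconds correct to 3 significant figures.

4.85 s

I_cm = (2/5)mr² = 0.9695 kg·m². The pivot is at distance d = 0.579 m from the centre of mass.
By the parallel-axis theorem, I = I_cm + md² = 0.9695 + 2.424 = 3.393 kg·m².
T = 2π√(I/(mgd)) = 2π√(3.393/(7.23 × 1.36 × 0.579)) = 4.85 s.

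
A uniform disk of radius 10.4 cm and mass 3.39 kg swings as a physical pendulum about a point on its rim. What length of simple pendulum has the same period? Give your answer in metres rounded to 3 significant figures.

0.156 m

The equivalent simple-pendulum length is L_eq = I/(md), where I is about the pivot and d = 0.1040 m.
I_cm = ½mR² = 0.01833 kg·m², so I = I_cm + md² = 0.01833 + 0.03667 = 0.05500 kg·m².
L_eq = 0.05500/(3.39 × 0.1040) = 0.156 m.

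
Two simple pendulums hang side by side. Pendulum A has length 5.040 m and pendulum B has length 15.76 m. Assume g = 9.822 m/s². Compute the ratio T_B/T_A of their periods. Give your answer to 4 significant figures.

T ∝ √L, so T_B/T_A = √(L_B/L_A) = √(15.76/5.040) = 1.768.

1.768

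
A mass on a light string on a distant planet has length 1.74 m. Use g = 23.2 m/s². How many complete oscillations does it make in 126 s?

73

T = 2π√(L/g) = 2π√(1.74/23.2) = 1.721 s.
Number of complete oscillations = ⌊126/1.721⌋ = ⌊73.23⌋ = 73.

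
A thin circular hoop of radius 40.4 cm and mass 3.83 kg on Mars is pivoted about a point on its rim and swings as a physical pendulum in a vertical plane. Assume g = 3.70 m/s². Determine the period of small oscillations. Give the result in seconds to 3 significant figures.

I_cm = mr² = 0.6251 kg·m². The pivot is at distance d = 0.404 m from the centre of mass.
By the parallel-axis theorem, I = I_cm + md² = 0.6251 + 0.6251 = 1.250 kg·m².
T = 2π√(I/(mgd)) = 2π√(1.250/(3.83 × 3.70 × 0.404)) = 2.94 s.

2.94 s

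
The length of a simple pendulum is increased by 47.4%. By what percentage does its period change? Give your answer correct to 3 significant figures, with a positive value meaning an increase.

21.4%

T ∝ √L, so T'/T = √(1.474) = 1.214.
Percentage change in T = (1.214 − 1) × 100% = 21.4%.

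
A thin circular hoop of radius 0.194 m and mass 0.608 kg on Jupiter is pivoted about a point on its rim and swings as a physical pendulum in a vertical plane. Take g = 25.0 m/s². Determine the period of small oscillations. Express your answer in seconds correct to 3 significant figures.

I_cm = mr² = 0.02288 kg·m². The pivot is at distance d = 0.194 m from the centre of mass.
By the parallel-axis theorem, I = I_cm + md² = 0.02288 + 0.02288 = 0.04577 kg·m².
T = 2π√(I/(mgd)) = 2π√(0.04577/(0.608 × 25.0 × 0.194)) = 0.783 s.

0.783 s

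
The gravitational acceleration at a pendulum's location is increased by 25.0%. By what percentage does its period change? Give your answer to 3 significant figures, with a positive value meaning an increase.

T ∝ 1/√g, so T'/T = 1/√(1.250) = 0.8944.
Percentage change in T = (0.8944 − 1) × 100% = -10.6%.

-10.6%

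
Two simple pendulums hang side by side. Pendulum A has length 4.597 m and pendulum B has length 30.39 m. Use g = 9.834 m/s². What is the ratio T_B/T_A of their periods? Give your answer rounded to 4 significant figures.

T ∝ √L, so T_B/T_A = √(L_B/L_A) = √(30.39/4.597) = 2.571.

2.571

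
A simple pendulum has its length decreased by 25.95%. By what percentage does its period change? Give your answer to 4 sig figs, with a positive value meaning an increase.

-13.95%

T ∝ √L, so T'/T = √(0.74050) = 0.86052.
Percentage change in T = (0.86052 − 1) × 100% = -13.95%.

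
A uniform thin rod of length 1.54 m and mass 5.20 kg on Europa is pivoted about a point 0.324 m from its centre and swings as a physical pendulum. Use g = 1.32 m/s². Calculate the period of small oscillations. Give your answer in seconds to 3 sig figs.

For a physical pendulum T = 2π√(I/(mgd)), with d = 0.3240 m from pivot to centre of mass.
I_cm = mL²/12 = 5.20 × 1.54²/12 = 1.028 kg·m²; I = I_cm + md² = 1.028 + 5.20 × 0.3240² = 1.574 kg·m².
T = 2π√(1.574/(5.20 × 1.32 × 0.3240)) = 5.29 s.

5.29 s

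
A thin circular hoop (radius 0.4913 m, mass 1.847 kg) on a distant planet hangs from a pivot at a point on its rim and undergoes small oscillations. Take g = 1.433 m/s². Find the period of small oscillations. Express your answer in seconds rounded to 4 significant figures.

I_cm = mr² = 0.44582 kg·m². The pivot is at distance d = 0.4913 m from the centre of mass.
By the parallel-axis theorem, I = I_cm + md² = 0.44582 + 0.44582 = 0.89164 kg·m².
T = 2π√(I/(mgd)) = 2π√(0.89164/(1.847 × 1.433 × 0.4913)) = 5.203 s.

5.203 s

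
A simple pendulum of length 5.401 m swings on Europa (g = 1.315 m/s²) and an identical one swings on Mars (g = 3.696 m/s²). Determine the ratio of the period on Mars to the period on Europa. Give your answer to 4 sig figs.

T ∝ 1/√g, so T₂/T₁ = √(g₁/g₂) = √(1.315/3.696) = 0.5965.

0.5965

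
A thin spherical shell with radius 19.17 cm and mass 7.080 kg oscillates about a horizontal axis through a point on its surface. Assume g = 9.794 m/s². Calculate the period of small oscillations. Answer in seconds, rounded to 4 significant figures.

I_cm = (2/3)mr² = 0.17345 kg·m². The pivot is at distance d = 0.1917 m from the centre of mass.
By the parallel-axis theorem, I = I_cm + md² = 0.17345 + 0.26018 = 0.43364 kg·m².
T = 2π√(I/(mgd)) = 2π√(0.43364/(7.080 × 9.794 × 0.1917)) = 1.135 s.

1.135 s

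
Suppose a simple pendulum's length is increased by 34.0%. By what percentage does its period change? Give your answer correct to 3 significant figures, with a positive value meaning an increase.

T ∝ √L, so T'/T = √(1.340) = 1.158.
Percentage change in T = (1.158 − 1) × 100% = 15.8%.

15.8%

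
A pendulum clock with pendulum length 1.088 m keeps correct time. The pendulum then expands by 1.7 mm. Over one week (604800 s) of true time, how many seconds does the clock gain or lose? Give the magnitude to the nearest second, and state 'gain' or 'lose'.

T ∝ √L, so T'/T = √(1.08970/1.088) = 1.00078.
In 604800 s of true time the clock registers 604800/1.00078 = 604328.1 s, so it loses 472 s.

lose 472 s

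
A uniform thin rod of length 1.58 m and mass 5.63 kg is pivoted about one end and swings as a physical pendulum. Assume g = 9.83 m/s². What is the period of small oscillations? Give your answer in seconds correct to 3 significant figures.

For a physical pendulum T = 2π√(I/(mgd)), with d = 0.7900 m from pivot to centre of mass.
I_cm = mL²/12 = 5.63 × 1.58²/12 = 1.171 kg·m²; I = I_cm + md² = 1.171 + 5.63 × 0.7900² = 4.685 kg·m².
T = 2π√(4.685/(5.63 × 9.83 × 0.7900)) = 2.06 s.

2.06 s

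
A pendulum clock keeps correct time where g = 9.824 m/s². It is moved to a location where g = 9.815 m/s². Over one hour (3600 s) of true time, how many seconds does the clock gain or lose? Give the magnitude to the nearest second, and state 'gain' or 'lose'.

The clock's period scales as T ∝ 1/√g, so T'/T = √(9.824/9.815) = 1.00046.
In 3600 s of true time the clock registers 3600/1.00046 = 3598.4 s, so it loses 2 s.

lose 2 s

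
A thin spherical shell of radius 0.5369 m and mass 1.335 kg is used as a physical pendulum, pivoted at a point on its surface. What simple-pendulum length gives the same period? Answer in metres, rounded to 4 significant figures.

0.8948 m

The equivalent simple-pendulum length is L_eq = I/(md), where I is about the pivot and d = 0.53690 m.
I_cm = (2/3)mR² = 0.25655 kg·m², so I = I_cm + md² = 0.25655 + 0.38483 = 0.64138 kg·m².
L_eq = 0.64138/(1.335 × 0.53690) = 0.8948 m.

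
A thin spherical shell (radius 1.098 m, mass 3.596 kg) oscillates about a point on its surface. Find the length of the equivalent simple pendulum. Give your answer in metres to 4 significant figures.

The equivalent simple-pendulum length is L_eq = I/(md), where I is about the pivot and d = 1.0980 m.
I_cm = (2/3)mR² = 2.8902 kg·m², so I = I_cm + md² = 2.8902 + 4.3354 = 7.2256 kg·m².
L_eq = 7.2256/(3.596 × 1.0980) = 1.830 m.

1.830 m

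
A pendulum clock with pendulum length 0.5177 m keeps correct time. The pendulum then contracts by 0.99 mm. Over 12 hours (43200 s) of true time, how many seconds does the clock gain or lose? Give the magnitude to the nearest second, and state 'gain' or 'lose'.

T ∝ √L, so T'/T = √(0.51671/0.5177) = 0.999043.
In 43200 s of true time the clock registers 43200/0.999043 = 43241.4 s, so it gains 41 s.

gain 41 s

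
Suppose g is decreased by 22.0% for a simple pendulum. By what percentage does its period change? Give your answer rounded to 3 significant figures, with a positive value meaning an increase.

T ∝ 1/√g, so T'/T = 1/√(0.7800) = 1.132.
Percentage change in T = (1.132 − 1) × 100% = 13.2%.

13.2%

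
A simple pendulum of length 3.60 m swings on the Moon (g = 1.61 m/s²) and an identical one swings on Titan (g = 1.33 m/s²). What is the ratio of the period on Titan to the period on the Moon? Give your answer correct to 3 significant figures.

T ∝ 1/√g, so T₂/T₁ = √(g₁/g₂) = √(1.61/1.33) = 1.10.

1.10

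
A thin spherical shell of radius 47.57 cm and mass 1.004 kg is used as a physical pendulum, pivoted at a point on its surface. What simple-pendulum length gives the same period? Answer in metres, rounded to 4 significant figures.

The equivalent simple-pendulum length is L_eq = I/(md), where I is about the pivot and d = 0.47570 m.
I_cm = (2/3)mR² = 0.15146 kg·m², so I = I_cm + md² = 0.15146 + 0.22720 = 0.37866 kg·m².
L_eq = 0.37866/(1.004 × 0.47570) = 0.7928 m.

0.7928 m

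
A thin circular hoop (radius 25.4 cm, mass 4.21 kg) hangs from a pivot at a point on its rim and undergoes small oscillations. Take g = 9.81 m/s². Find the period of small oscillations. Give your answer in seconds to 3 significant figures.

1.43 s

I_cm = mr² = 0.2716 kg·m². The pivot is at distance d = 0.254 m from the centre of mass.
By the parallel-axis theorem, I = I_cm + md² = 0.2716 + 0.2716 = 0.5432 kg·m².
T = 2π√(I/(mgd)) = 2π√(0.5432/(4.21 × 9.81 × 0.254)) = 1.43 s.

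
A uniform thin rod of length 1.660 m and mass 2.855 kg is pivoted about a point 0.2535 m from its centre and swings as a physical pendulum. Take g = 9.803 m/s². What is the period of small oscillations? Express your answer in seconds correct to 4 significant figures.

2.161 s

For a physical pendulum T = 2π√(I/(mgd)), with d = 0.25350 m from pivot to centre of mass.
I_cm = mL²/12 = 2.855 × 1.660²/12 = 0.65560 kg·m²; I = I_cm + md² = 0.65560 + 2.855 × 0.25350² = 0.83907 kg·m².
T = 2π√(0.83907/(2.855 × 9.803 × 0.25350)) = 2.161 s.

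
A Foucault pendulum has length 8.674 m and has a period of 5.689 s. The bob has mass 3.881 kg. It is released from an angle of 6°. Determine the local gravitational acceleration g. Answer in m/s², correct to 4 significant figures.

10.58 m/s²

From T = 2π√(L/g), g = 4π²L/T² = 4π² × 8.674/5.6890² = 10.58 m/s².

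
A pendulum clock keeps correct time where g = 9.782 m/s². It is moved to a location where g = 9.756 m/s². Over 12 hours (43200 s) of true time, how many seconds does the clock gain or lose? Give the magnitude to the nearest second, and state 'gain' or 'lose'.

lose 57 s

The clock's period scales as T ∝ 1/√g, so T'/T = √(9.782/9.756) = 1.00133.
In 43200 s of true time the clock registers 43200/1.00133 = 43142.6 s, so it loses 57 s.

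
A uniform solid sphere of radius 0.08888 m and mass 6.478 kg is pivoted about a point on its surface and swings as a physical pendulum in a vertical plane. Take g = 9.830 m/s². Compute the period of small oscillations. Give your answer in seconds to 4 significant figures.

I_cm = (2/5)mr² = 0.020470 kg·m². The pivot is at distance d = 0.08888 m from the centre of mass.
By the parallel-axis theorem, I = I_cm + md² = 0.020470 + 0.051174 = 0.071644 kg·m².
T = 2π√(I/(mgd)) = 2π√(0.071644/(6.478 × 9.830 × 0.08888)) = 0.7069 s.

0.7069 s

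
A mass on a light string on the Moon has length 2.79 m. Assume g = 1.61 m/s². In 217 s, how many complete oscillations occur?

T = 2π√(L/g) = 2π√(2.79/1.61) = 8.271 s.
Number of complete oscillations = ⌊217/8.271⌋ = ⌊26.24⌋ = 26.

26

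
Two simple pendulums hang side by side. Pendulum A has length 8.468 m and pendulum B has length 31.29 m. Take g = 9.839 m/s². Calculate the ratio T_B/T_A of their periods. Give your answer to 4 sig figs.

T ∝ √L, so T_B/T_A = √(L_B/L_A) = √(31.29/8.468) = 1.922.

1.922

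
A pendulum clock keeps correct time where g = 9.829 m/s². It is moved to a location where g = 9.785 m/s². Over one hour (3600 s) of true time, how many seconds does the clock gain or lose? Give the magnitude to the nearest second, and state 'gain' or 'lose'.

lose 8 s

The clock's period scales as T ∝ 1/√g, so T'/T = √(9.829/9.785) = 1.00225.
In 3600 s of true time the clock registers 3600/1.00225 = 3591.9 s, so it loses 8 s.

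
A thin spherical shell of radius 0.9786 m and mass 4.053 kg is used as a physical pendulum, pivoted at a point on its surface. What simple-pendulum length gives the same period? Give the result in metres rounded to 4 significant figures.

The equivalent simple-pendulum length is L_eq = I/(md), where I is about the pivot and d = 0.97860 m.
I_cm = (2/3)mR² = 2.5876 kg·m², so I = I_cm + md² = 2.5876 + 3.8814 = 6.4690 kg·m².
L_eq = 6.4690/(4.053 × 0.97860) = 1.631 m.

1.631 m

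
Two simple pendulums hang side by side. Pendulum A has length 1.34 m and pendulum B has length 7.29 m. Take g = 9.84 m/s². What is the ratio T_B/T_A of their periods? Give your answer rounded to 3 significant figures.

2.33

T ∝ √L, so T_B/T_A = √(L_B/L_A) = √(7.29/1.34) = 2.33.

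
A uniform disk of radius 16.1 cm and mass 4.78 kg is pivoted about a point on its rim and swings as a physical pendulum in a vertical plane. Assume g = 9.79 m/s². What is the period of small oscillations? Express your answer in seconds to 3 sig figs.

0.987 s

I_cm = ½mr² = 0.06195 kg·m². The pivot is at distance d = 0.161 m from the centre of mass.
By the parallel-axis theorem, I = I_cm + md² = 0.06195 + 0.1239 = 0.1859 kg·m².
T = 2π√(I/(mgd)) = 2π√(0.1859/(4.78 × 9.79 × 0.161)) = 0.987 s.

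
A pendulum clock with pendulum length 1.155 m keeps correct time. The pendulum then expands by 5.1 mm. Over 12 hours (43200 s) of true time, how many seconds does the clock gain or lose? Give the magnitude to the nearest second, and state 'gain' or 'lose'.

T ∝ √L, so T'/T = √(1.16010/1.155) = 1.00221.
In 43200 s of true time the clock registers 43200/1.00221 = 43104.9 s, so it loses 95 s.

lose 95 s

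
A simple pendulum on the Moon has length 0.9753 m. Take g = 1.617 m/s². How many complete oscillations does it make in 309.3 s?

63

T = 2π√(L/g) = 2π√(0.9753/1.617) = 4.8797 s.
Number of complete oscillations = ⌊309.3/4.8797⌋ = ⌊63.385⌋ = 63.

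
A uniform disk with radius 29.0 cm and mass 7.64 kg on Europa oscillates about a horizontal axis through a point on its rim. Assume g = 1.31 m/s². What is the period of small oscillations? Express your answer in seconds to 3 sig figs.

I_cm = ½mr² = 0.3213 kg·m². The pivot is at distance d = 0.290 m from the centre of mass.
By the parallel-axis theorem, I = I_cm + md² = 0.3213 + 0.6425 = 0.9638 kg·m².
T = 2π√(I/(mgd)) = 2π√(0.9638/(7.64 × 1.31 × 0.290)) = 3.62 s.

3.62 s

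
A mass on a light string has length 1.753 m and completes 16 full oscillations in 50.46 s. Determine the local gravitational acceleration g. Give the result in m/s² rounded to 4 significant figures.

T = 50.46/16 = 3.1538 s.
From T = 2π√(L/g), g = 4π²L/T² = 4π² × 1.753/3.1538² = 6.958 m/s².

6.958 m/s²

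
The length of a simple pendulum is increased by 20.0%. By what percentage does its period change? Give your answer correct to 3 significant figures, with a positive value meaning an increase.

T ∝ √L, so T'/T = √(1.200) = 1.095.
Percentage change in T = (1.095 − 1) × 100% = 9.54%.

9.54%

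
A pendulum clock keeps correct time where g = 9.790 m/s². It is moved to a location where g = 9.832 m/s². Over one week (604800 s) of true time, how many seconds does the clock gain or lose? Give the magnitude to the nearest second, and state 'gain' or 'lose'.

gain 1296 s

The clock's period scales as T ∝ 1/√g, so T'/T = √(9.790/9.832) = 0.997862.
In 604800 s of true time the clock registers 604800/0.997862 = 606095.9 s, so it gains 1296 s.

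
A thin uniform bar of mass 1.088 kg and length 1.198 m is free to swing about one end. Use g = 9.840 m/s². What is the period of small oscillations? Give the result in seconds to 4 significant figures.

1.790 s

For a physical pendulum T = 2π√(I/(mgd)), with d = 0.59900 m from pivot to centre of mass.
I_cm = mL²/12 = 1.088 × 1.198²/12 = 0.13013 kg·m²; I = I_cm + md² = 0.13013 + 1.088 × 0.59900² = 0.52050 kg·m².
T = 2π√(0.52050/(1.088 × 9.840 × 0.59900)) = 1.790 s.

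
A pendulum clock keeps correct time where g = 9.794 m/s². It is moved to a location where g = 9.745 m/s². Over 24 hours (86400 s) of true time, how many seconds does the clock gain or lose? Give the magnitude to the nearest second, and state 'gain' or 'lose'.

lose 216 s

The clock's period scales as T ∝ 1/√g, so T'/T = √(9.794/9.745) = 1.00251.
In 86400 s of true time the clock registers 86400/1.00251 = 86183.6 s, so it loses 216 s.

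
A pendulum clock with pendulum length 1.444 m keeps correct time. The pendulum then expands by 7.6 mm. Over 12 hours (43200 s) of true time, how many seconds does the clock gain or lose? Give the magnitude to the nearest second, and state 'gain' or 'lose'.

T ∝ √L, so T'/T = √(1.45160/1.444) = 1.00263.
In 43200 s of true time the clock registers 43200/1.00263 = 43086.8 s, so it loses 113 s.

lose 113 s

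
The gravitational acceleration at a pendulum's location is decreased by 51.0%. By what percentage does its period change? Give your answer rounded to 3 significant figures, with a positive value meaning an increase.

T ∝ 1/√g, so T'/T = 1/√(0.4900) = 1.429.
Percentage change in T = (1.429 − 1) × 100% = 42.9%.

42.9%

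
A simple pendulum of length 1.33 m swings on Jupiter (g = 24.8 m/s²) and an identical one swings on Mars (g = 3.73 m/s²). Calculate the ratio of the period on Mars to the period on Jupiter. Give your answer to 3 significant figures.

2.58

T ∝ 1/√g, so T₂/T₁ = √(g₁/g₂) = √(24.8/3.73) = 2.58.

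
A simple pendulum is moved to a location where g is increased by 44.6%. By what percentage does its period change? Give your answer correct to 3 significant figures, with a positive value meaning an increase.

-16.8%

T ∝ 1/√g, so T'/T = 1/√(1.446) = 0.8316.
Percentage change in T = (0.8316 − 1) × 100% = -16.8%.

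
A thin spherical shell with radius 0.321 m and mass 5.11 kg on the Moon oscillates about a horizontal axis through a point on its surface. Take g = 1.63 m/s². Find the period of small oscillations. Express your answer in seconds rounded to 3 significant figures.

I_cm = (2/3)mr² = 0.3510 kg·m². The pivot is at distance d = 0.321 m from the centre of mass.
By the parallel-axis theorem, I = I_cm + md² = 0.3510 + 0.5265 = 0.8776 kg·m².
T = 2π√(I/(mgd)) = 2π√(0.8776/(5.11 × 1.63 × 0.321)) = 3.60 s.

3.60 s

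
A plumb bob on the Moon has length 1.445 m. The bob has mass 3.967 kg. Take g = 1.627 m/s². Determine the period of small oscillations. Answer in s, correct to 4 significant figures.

T = 2π√(L/g) = 2π√(1.445/1.627) = 2π × 0.94241 = 5.921 s.

5.921 s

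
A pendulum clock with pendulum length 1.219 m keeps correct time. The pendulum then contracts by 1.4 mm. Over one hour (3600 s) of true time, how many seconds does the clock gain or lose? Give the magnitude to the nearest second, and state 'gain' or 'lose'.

gain 2 s

T ∝ √L, so T'/T = √(1.21760/1.219) = 0.999426.
In 3600 s of true time the clock registers 3600/0.999426 = 3602.1 s, so it gains 2 s.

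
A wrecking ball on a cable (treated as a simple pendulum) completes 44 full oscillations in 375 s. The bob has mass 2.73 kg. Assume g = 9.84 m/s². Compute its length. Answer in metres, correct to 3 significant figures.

T = 375/44 = 8.523 s.
From T = 2π√(L/g), L = gT²/(4π²) = 9.84 × 8.523²/(4π²) = 18.1 m.

18.1 m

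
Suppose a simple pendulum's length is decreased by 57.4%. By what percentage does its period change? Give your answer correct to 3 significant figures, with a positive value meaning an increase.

T ∝ √L, so T'/T = √(0.4260) = 0.6527.
Percentage change in T = (0.6527 − 1) × 100% = -34.7%.

-34.7%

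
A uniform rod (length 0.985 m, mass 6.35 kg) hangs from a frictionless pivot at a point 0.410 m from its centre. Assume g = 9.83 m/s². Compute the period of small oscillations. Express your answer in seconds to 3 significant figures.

For a physical pendulum T = 2π√(I/(mgd)), with d = 0.4100 m from pivot to centre of mass.
I_cm = mL²/12 = 6.35 × 0.985²/12 = 0.5134 kg·m²; I = I_cm + md² = 0.5134 + 6.35 × 0.4100² = 1.581 kg·m².
T = 2π√(1.581/(6.35 × 9.83 × 0.4100)) = 1.56 s.

1.56 s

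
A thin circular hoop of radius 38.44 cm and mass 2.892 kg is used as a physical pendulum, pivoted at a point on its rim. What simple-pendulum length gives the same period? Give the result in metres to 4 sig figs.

The equivalent simple-pendulum length is L_eq = I/(md), where I is about the pivot and d = 0.38440 m.
I_cm = mR² = 0.42733 kg·m², so I = I_cm + md² = 0.42733 + 0.42733 = 0.85466 kg·m².
L_eq = 0.85466/(2.892 × 0.38440) = 0.7688 m.

0.7688 m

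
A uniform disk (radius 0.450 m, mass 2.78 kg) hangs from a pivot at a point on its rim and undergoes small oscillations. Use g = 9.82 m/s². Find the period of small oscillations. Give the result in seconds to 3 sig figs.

I_cm = ½mr² = 0.2815 kg·m². The pivot is at distance d = 0.450 m from the centre of mass.
By the parallel-axis theorem, I = I_cm + md² = 0.2815 + 0.5629 = 0.8444 kg·m².
T = 2π√(I/(mgd)) = 2π√(0.8444/(2.78 × 9.82 × 0.450)) = 1.65 s.

1.65 s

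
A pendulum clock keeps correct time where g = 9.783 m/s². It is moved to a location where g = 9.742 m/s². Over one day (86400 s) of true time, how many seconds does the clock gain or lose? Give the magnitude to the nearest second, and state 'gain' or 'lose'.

lose 181 s

The clock's period scales as T ∝ 1/√g, so T'/T = √(9.783/9.742) = 1.00210.
In 86400 s of true time the clock registers 86400/1.00210 = 86218.8 s, so it loses 181 s.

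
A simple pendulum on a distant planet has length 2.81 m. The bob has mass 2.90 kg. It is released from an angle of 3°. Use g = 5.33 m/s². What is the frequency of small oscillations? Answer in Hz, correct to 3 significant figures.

0.219 Hz

T = 2π√(L/g) = 2π√(2.81/5.33) = 4.562 s, so f = 1/T = 0.219 Hz.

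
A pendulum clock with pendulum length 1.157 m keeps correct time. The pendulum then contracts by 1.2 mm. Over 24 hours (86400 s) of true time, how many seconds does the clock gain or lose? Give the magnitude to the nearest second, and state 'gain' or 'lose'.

gain 45 s

T ∝ √L, so T'/T = √(1.15580/1.157) = 0.999481.
In 86400 s of true time the clock registers 86400/0.999481 = 86444.8 s, so it gains 45 s.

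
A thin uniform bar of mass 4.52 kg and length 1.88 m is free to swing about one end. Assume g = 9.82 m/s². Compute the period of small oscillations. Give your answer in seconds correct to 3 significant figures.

For a physical pendulum T = 2π√(I/(mgd)), with d = 0.9400 m from pivot to centre of mass.
I_cm = mL²/12 = 4.52 × 1.88²/12 = 1.331 kg·m²; I = I_cm + md² = 1.331 + 4.52 × 0.9400² = 5.325 kg·m².
T = 2π√(5.325/(4.52 × 9.82 × 0.9400)) = 2.24 s.

2.24 s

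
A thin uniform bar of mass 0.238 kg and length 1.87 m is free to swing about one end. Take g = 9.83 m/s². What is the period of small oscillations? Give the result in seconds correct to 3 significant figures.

For a physical pendulum T = 2π√(I/(mgd)), with d = 0.9350 m from pivot to centre of mass.
I_cm = mL²/12 = 0.238 × 1.87²/12 = 0.06936 kg·m²; I = I_cm + md² = 0.06936 + 0.238 × 0.9350² = 0.2774 kg·m².
T = 2π√(0.2774/(0.238 × 9.83 × 0.9350)) = 2.24 s.

2.24 s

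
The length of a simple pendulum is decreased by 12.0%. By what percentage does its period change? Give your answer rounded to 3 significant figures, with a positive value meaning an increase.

T ∝ √L, so T'/T = √(0.8800) = 0.9381.
Percentage change in T = (0.9381 − 1) × 100% = -6.19%.

-6.19%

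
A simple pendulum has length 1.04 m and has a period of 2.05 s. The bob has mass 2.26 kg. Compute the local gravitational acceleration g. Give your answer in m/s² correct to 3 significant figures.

From T = 2π√(L/g), g = 4π²L/T² = 4π² × 1.04/2.050² = 9.77 m/s².

9.77 m/s²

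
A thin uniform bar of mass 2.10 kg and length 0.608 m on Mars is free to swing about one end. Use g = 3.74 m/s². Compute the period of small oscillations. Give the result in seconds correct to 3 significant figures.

For a physical pendulum T = 2π√(I/(mgd)), with d = 0.3040 m from pivot to centre of mass.
I_cm = mL²/12 = 2.10 × 0.608²/12 = 0.06469 kg·m²; I = I_cm + md² = 0.06469 + 2.10 × 0.3040² = 0.2588 kg·m².
T = 2π√(0.2588/(2.10 × 3.74 × 0.3040)) = 2.07 s.

2.07 s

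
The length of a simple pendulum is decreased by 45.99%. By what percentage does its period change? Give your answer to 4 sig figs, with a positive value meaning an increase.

T ∝ √L, so T'/T = √(0.54010) = 0.73491.
Percentage change in T = (0.73491 − 1) × 100% = -26.51%.

-26.51%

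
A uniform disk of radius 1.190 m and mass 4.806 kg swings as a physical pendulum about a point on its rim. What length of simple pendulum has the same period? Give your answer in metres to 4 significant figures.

1.785 m

The equivalent simple-pendulum length is L_eq = I/(md), where I is about the pivot and d = 1.1900 m.
I_cm = ½mR² = 3.4029 kg·m², so I = I_cm + md² = 3.4029 + 6.8058 = 10.209 kg·m².
L_eq = 10.209/(4.806 × 1.1900) = 1.785 m.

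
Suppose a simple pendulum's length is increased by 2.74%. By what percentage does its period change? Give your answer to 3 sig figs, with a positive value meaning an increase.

1.36%

T ∝ √L, so T'/T = √(1.027) = 1.014.
Percentage change in T = (1.014 − 1) × 100% = 1.36%.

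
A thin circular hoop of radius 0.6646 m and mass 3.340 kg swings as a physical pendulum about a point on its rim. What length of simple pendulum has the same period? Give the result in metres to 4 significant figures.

The equivalent simple-pendulum length is L_eq = I/(md), where I is about the pivot and d = 0.66460 m.
I_cm = mR² = 1.4753 kg·m², so I = I_cm + md² = 1.4753 + 1.4753 = 2.9505 kg·m².
L_eq = 2.9505/(3.340 × 0.66460) = 1.329 m.

1.329 m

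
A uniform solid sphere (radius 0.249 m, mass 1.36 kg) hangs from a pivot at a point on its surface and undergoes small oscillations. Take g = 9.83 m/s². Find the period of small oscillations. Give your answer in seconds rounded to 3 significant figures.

1.18 s

I_cm = (2/5)mr² = 0.03373 kg·m². The pivot is at distance d = 0.249 m from the centre of mass.
By the parallel-axis theorem, I = I_cm + md² = 0.03373 + 0.08432 = 0.1180 kg·m².
T = 2π√(I/(mgd)) = 2π√(0.1180/(1.36 × 9.83 × 0.249)) = 1.18 s.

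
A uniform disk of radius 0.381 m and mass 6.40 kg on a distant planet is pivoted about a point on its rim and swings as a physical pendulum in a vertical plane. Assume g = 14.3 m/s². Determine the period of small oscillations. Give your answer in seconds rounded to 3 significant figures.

I_cm = ½mr² = 0.4645 kg·m². The pivot is at distance d = 0.381 m from the centre of mass.
By the parallel-axis theorem, I = I_cm + md² = 0.4645 + 0.9290 = 1.394 kg·m².
T = 2π√(I/(mgd)) = 2π√(1.394/(6.40 × 14.3 × 0.381)) = 1.26 s.

1.26 s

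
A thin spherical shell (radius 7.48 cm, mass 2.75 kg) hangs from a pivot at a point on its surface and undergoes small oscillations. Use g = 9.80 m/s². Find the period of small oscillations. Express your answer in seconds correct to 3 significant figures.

I_cm = (2/3)mr² = 0.01026 kg·m². The pivot is at distance d = 0.0748 m from the centre of mass.
By the parallel-axis theorem, I = I_cm + md² = 0.01026 + 0.01539 = 0.02564 kg·m².
T = 2π√(I/(mgd)) = 2π√(0.02564/(2.75 × 9.80 × 0.0748)) = 0.709 s.

0.709 s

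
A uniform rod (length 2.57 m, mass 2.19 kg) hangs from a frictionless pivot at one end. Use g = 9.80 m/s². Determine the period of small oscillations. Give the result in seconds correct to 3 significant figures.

For a physical pendulum T = 2π√(I/(mgd)), with d = 1.285 m from pivot to centre of mass.
I_cm = mL²/12 = 2.19 × 2.57²/12 = 1.205 kg·m²; I = I_cm + md² = 1.205 + 2.19 × 1.285² = 4.822 kg·m².
T = 2π√(4.822/(2.19 × 9.80 × 1.285)) = 2.63 s.

2.63 s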